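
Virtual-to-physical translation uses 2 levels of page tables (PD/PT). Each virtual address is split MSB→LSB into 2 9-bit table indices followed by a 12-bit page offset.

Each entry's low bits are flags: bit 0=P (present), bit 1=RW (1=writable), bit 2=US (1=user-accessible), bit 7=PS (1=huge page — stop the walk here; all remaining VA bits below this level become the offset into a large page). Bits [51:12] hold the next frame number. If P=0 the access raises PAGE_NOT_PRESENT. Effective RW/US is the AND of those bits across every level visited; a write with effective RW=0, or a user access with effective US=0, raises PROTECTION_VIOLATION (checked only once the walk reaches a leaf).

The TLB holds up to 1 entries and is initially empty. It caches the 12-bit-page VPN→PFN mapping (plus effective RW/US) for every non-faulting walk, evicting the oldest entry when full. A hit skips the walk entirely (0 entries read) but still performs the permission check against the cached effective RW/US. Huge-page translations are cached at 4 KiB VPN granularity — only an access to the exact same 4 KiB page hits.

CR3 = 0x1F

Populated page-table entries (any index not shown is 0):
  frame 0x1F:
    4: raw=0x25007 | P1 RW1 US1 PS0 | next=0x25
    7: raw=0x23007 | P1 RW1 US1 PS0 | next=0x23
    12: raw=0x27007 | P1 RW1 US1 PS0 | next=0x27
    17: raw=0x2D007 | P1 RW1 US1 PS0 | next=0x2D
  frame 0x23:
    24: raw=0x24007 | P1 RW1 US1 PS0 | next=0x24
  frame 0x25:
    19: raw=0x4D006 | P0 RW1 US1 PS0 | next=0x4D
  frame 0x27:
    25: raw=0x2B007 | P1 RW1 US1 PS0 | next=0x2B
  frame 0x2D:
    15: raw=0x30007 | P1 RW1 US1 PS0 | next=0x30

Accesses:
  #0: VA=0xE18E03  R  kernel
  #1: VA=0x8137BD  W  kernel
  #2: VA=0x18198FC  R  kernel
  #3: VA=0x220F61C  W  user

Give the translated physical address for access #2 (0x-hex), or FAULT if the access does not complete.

Per-access translation:
#0 VA=0xE18E03 (r,kernel):
  L0 @0x1F[7] → 0x23007  P=1,RW=1,US=1,PS=0
  L1 @0x23[24] → 0x24007  P=1,RW=1,US=1,PS=0
  ✓ 0x24E03  — 2 lookups
#1 VA=0x8137BD (w,kernel):
  L0 @0x1F[4] → 0x25007  P=1,RW=1,US=1,PS=0
  L1 @0x25[19] → 0x4D006  P=0,RW=1,US=1,PS=0
  ✗ PAGE_NOT_PRESENT  [2 reads]
#2 VA=0x18198FC (r,kernel):
  L0 @0x1F[12] → 0x27007  P=1,RW=1,US=1,PS=0
  L1 @0x27[25] → 0x2B007  P=1,RW=1,US=1,PS=0
  ✓ 0x2B8FC  — 2 lookups
#3 VA=0x220F61C (w,user):
  L0 @0x1F[17] → 0x2D007  P=1,RW=1,US=1,PS=0
  L1 @0x2D[15] → 0x30007  P=1,RW=1,US=1,PS=0
  ✓ 0x3061C  — 2 lookups

Access #2 PA: 0x2B8FC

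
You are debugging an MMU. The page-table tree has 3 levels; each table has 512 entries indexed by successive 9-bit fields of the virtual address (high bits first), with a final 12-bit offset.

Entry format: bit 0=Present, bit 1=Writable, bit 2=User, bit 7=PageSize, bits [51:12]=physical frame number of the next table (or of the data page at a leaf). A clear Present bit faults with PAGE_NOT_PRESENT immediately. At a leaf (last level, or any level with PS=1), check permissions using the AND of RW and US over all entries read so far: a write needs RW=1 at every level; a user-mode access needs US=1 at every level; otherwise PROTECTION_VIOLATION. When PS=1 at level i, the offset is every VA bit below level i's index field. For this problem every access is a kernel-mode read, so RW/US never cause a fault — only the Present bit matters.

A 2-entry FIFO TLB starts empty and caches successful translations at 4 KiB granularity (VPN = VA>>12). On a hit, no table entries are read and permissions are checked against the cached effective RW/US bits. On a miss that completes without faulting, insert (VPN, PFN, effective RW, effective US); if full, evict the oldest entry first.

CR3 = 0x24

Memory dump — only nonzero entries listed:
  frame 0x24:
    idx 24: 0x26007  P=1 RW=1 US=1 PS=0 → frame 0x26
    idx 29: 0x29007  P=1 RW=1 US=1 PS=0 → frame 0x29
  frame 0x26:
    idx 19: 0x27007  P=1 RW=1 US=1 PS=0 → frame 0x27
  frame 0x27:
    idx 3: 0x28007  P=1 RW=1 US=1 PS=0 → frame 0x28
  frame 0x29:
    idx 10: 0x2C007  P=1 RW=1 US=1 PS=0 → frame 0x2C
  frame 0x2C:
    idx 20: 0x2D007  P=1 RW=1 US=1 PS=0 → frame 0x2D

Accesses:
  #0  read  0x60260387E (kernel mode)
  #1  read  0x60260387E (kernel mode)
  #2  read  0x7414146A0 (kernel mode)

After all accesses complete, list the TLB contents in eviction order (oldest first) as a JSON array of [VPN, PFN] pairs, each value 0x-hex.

Trace:
#0 VA=0x60260387E (r,kernel):
  lvl0: tbl 0x24, slot 24 ⇒ 0x26007 (P1/RW1/US1/PS0)
  lvl1: tbl 0x26, slot 19 ⇒ 0x27007 (P1/RW1/US1/PS0)
  lvl2: tbl 0x27, slot 3 ⇒ 0x28007 (P1/RW1/US1/PS0)
  → PA=0x2887E  (3 entries read)
#1 VA=0x60260387E (r,kernel):
  TLB hit vpn=0x602603 → PA=0x2887E
#2 VA=0x7414146A0 (r,kernel):
  lvl0: tbl 0x24, slot 29 ⇒ 0x29007 (P1/RW1/US1/PS0)
  lvl1: tbl 0x29, slot 10 ⇒ 0x2C007 (P1/RW1/US1/PS0)
  lvl2: tbl 0x2C, slot 20 ⇒ 0x2D007 (P1/RW1/US1/PS0)
  → PA=0x2D6A0  (3 entries read)

TLB: [["0x602603", "0x28"], ["0x741414", "0x2D"]]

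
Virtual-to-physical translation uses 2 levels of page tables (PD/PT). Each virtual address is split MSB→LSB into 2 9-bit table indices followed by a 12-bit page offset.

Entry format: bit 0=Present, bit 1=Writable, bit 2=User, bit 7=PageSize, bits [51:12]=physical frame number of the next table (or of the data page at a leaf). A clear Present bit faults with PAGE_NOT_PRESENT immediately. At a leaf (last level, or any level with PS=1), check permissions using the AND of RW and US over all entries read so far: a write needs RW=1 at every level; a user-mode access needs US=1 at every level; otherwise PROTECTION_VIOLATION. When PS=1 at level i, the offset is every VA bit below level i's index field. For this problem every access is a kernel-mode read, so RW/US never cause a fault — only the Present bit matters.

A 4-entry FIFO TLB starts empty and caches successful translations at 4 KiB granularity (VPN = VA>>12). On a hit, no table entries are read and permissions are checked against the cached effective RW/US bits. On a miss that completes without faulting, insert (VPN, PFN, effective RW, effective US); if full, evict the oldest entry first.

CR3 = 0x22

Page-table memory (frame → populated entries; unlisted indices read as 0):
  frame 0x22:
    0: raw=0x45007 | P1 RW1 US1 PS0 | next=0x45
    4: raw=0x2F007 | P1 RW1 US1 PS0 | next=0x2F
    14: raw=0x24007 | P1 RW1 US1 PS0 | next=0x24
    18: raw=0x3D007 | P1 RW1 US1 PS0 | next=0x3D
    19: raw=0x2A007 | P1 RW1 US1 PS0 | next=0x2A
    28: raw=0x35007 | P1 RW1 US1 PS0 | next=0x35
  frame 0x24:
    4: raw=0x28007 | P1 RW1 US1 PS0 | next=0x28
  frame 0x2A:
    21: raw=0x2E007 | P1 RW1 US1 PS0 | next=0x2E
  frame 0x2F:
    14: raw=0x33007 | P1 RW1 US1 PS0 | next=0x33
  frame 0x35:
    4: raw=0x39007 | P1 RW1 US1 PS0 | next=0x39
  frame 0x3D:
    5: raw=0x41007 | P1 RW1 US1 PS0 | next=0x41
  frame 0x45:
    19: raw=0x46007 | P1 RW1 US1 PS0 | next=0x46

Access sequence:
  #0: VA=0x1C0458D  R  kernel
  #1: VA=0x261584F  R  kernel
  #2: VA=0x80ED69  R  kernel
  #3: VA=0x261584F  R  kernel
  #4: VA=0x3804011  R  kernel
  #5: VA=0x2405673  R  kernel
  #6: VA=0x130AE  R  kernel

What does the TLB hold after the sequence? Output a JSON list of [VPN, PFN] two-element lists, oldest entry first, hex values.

Per-access translation:
#0 VA=0x1C0458D (r,kernel):
  L0: frame=0x22 idx=14 entry=0x24007 [P=1 RW=1 US=1 PS=0]
  L1: frame=0x24 idx=4 entry=0x28007 [P=1 RW=1 US=1 PS=0]
  ✓ 0x2858D  — 2 lookups
#1 VA=0x261584F (r,kernel):
  L0: frame=0x22 idx=19 entry=0x2A007 [P=1 RW=1 US=1 PS=0]
  L1: frame=0x2A idx=21 entry=0x2E007 [P=1 RW=1 US=1 PS=0]
  ✓ 0x2E84F  — 2 lookups
#2 VA=0x80ED69 (r,kernel):
  L0: frame=0x22 idx=4 entry=0x2F007 [P=1 RW=1 US=1 PS=0]
  L1: frame=0x2F idx=14 entry=0x33007 [P=1 RW=1 US=1 PS=0]
  ✓ 0x33D69  — 2 lookups
#3 VA=0x261584F (r,kernel):
  TLB hit vpn=0x2615 → PA=0x2E84F
#4 VA=0x3804011 (r,kernel):
  L0: frame=0x22 idx=28 entry=0x35007 [P=1 RW=1 US=1 PS=0]
  L1: frame=0x35 idx=4 entry=0x39007 [P=1 RW=1 US=1 PS=0]
  ✓ 0x39011  — 2 lookups
#5 VA=0x2405673 (r,kernel):
  L0: frame=0x22 idx=18 entry=0x3D007 [P=1 RW=1 US=1 PS=0]
  L1: frame=0x3D idx=5 entry=0x41007 [P=1 RW=1 US=1 PS=0]
  ✓ 0x41673  — 2 lookups
#6 VA=0x130AE (r,kernel):
  L0: frame=0x22 idx=0 entry=0x45007 [P=1 RW=1 US=1 PS=0]
  L1: frame=0x45 idx=19 entry=0x46007 [P=1 RW=1 US=1 PS=0]
  ✓ 0x460AE  — 2 lookups

TLB: [["0x80E", "0x33"], ["0x3804", "0x39"], ["0x2405", "0x41"], ["0x13", "0x46"]]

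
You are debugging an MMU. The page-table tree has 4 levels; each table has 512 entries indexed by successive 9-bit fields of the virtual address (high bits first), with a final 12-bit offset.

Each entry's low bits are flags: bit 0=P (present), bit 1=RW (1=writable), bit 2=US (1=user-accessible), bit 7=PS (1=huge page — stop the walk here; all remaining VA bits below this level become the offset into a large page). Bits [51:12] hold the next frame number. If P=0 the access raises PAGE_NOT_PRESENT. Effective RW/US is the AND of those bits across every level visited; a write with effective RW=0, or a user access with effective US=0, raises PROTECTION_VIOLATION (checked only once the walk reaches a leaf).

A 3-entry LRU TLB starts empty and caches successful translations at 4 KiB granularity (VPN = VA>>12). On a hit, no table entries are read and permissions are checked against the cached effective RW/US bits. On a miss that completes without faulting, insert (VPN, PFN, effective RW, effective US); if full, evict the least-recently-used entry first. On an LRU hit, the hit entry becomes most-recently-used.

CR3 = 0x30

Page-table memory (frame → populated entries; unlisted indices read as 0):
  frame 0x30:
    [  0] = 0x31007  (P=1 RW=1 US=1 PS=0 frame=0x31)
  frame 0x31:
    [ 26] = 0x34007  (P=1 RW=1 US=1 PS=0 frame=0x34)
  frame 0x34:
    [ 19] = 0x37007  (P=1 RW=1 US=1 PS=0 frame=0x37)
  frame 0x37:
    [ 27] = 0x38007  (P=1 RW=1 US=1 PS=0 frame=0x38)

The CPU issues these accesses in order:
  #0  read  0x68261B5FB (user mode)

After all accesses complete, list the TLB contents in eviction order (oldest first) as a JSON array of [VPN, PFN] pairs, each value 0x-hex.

Per-access translation:
#0 VA=0x68261B5FB (r,user):
  lvl0: tbl 0x30, slot 0 ⇒ 0x31007 (P1/RW1/US1/PS0)
  lvl1: tbl 0x31, slot 26 ⇒ 0x34007 (P1/RW1/US1/PS0)
  lvl2: tbl 0x34, slot 19 ⇒ 0x37007 (P1/RW1/US1/PS0)
  lvl3: tbl 0x37, slot 27 ⇒ 0x38007 (P1/RW1/US1/PS0)
  → PA=0x385FB  (4 entries read)

TLB: [["0x68261B", "0x38"]]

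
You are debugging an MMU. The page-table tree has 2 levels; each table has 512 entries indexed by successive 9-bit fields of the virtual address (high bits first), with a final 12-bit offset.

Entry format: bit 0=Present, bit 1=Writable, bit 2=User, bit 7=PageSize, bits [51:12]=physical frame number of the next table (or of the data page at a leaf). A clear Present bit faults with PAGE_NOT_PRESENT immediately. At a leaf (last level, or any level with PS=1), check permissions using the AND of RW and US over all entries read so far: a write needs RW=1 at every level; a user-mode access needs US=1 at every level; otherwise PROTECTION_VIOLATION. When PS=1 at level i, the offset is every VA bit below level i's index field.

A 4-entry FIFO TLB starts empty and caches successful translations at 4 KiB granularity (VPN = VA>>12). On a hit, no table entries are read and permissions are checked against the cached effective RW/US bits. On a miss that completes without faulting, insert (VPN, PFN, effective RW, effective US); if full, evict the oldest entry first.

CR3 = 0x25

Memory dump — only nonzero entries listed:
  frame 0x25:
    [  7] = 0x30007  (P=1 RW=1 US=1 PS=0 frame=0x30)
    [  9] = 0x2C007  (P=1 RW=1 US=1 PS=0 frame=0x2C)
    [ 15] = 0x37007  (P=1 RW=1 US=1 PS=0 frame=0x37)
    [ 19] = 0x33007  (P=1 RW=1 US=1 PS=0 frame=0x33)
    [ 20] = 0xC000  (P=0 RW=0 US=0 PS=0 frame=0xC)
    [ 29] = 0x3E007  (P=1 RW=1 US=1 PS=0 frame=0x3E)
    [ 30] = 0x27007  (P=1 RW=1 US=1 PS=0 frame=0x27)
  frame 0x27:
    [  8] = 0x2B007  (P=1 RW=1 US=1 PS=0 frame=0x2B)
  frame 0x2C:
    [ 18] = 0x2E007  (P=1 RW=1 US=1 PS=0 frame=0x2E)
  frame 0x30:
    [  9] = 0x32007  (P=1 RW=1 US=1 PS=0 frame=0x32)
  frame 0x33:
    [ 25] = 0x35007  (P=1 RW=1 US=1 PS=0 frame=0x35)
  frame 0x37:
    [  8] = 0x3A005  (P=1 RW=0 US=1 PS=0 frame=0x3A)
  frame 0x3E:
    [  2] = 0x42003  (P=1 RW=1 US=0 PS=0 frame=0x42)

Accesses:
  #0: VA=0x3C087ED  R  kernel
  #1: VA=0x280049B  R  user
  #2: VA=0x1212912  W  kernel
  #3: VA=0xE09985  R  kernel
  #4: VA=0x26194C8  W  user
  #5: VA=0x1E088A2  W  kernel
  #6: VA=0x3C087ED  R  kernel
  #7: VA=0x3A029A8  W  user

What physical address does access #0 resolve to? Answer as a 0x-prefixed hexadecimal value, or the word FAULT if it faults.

Trace:
#0 VA=0x3C087ED (r,kernel):
  L0 @0x25[30] → 0x27007  P=1,RW=1,US=1,PS=0
  L1 @0x27[8] → 0x2B007  P=1,RW=1,US=1,PS=0
  ⇒ phys 0x2B7ED  [2 reads]
#1 VA=0x280049B (r,user):
  L0 @0x25[20] → 0xC000  P=0,RW=0,US=0,PS=0
  → PAGE_NOT_PRESENT  (1 entries read)
#2 VA=0x1212912 (w,kernel):
  L0 @0x25[9] → 0x2C007  P=1,RW=1,US=1,PS=0
  L1 @0x2C[18] → 0x2E007  P=1,RW=1,US=1,PS=0
  ⇒ phys 0x2E912  [2 reads]
#3 VA=0xE09985 (r,kernel):
  L0 @0x25[7] → 0x30007  P=1,RW=1,US=1,PS=0
  L1 @0x30[9] → 0x32007  P=1,RW=1,US=1,PS=0
  ⇒ phys 0x32985  [2 reads]
#4 VA=0x26194C8 (w,user):
  L0 @0x25[19] → 0x33007  P=1,RW=1,US=1,PS=0
  L1 @0x33[25] → 0x35007  P=1,RW=1,US=1,PS=0
  ⇒ phys 0x354C8  [2 reads]
#5 VA=0x1E088A2 (w,kernel):
  L0 @0x25[15] → 0x37007  P=1,RW=1,US=1,PS=0
  L1 @0x37[8] → 0x3A005  P=1,RW=0,US=1,PS=0
  → PROTECTION_VIOLATION  (2 entries read)
#6 VA=0x3C087ED (r,kernel):
  TLB hit vpn=0x3C08 → PA=0x2B7ED
#7 VA=0x3A029A8 (w,user):
  L0 @0x25[29] → 0x3E007  P=1,RW=1,US=1,PS=0
  L1 @0x3E[2] → 0x42003  P=1,RW=1,US=0,PS=0
  → PROTECTION_VIOLATION  (2 entries read)

Access #0 PA: 0x2B7ED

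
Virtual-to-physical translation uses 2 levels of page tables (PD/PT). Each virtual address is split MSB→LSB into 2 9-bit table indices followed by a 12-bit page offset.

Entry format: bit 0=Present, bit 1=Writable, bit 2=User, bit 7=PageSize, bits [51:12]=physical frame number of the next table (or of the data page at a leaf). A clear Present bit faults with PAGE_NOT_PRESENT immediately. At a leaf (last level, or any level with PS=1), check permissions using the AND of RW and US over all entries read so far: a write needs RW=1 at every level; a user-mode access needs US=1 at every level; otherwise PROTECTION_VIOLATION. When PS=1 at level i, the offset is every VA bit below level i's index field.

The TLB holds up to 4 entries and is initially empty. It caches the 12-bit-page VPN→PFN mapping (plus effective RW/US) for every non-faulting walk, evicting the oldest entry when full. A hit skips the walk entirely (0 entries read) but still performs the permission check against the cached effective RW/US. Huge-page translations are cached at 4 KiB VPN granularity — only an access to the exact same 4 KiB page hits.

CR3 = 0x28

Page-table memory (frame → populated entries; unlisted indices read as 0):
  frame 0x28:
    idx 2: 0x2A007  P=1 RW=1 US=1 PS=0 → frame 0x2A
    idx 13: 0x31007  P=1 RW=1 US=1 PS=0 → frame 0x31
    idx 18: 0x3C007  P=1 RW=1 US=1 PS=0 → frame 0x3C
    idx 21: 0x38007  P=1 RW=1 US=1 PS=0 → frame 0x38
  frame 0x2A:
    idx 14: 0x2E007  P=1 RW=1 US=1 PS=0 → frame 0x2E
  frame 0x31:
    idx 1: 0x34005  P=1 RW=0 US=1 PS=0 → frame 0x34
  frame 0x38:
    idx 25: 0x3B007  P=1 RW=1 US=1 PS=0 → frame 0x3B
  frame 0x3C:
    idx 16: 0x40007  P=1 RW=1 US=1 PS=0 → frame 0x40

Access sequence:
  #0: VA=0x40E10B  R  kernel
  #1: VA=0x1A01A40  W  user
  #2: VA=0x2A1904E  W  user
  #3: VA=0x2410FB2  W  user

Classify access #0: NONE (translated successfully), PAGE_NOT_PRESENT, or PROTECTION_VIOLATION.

Trace:
#0 VA=0x40E10B (r,kernel):
  L0 @0x28[2] → 0x2A007  P=1,RW=1,US=1,PS=0
  L1 @0x2A[14] → 0x2E007  P=1,RW=1,US=1,PS=0
  ⇒ phys 0x2E10B  [2 reads]
#1 VA=0x1A01A40 (w,user):
  L0 @0x28[13] → 0x31007  P=1,RW=1,US=1,PS=0
  L1 @0x31[1] → 0x34005  P=1,RW=0,US=1,PS=0
  ✗ PROTECTION_VIOLATION  [2 reads]
#2 VA=0x2A1904E (w,user):
  L0 @0x28[21] → 0x38007  P=1,RW=1,US=1,PS=0
  L1 @0x38[25] → 0x3B007  P=1,RW=1,US=1,PS=0
  ⇒ phys 0x3B04E  [2 reads]
#3 VA=0x2410FB2 (w,user):
  L0 @0x28[18] → 0x3C007  P=1,RW=1,US=1,PS=0
  L1 @0x3C[16] → 0x40007  P=1,RW=1,US=1,PS=0
  ⇒ phys 0x40FB2  [2 reads]

Access #0 fault: NONE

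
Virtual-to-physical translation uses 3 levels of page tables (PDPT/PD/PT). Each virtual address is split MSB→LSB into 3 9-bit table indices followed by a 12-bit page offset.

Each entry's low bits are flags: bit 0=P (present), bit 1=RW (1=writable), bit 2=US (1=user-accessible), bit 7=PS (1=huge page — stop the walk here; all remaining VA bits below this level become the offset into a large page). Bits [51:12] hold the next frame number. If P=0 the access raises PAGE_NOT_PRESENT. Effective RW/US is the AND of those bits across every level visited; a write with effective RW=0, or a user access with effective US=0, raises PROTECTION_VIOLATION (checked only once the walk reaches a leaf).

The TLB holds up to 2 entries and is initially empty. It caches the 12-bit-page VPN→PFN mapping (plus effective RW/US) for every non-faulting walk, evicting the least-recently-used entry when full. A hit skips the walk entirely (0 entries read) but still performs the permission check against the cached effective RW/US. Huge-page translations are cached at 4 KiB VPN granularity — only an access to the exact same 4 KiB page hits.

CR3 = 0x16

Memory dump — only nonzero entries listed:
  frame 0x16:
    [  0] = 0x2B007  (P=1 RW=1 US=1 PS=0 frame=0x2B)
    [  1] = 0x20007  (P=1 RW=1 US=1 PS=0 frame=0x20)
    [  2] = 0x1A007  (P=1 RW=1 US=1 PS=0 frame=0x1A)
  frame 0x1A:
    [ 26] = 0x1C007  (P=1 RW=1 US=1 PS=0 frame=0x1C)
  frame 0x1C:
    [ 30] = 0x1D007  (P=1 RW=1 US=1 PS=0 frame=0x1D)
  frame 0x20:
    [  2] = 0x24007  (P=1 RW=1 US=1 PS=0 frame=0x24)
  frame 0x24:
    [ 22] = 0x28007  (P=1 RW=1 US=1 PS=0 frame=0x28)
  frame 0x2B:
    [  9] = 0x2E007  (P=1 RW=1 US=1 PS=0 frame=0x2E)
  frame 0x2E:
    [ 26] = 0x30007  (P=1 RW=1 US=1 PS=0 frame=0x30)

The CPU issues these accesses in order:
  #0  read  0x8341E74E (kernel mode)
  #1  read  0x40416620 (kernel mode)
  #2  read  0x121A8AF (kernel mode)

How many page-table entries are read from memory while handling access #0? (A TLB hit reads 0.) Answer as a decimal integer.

Walk each access:
#0 VA=0x8341E74E (r,kernel):
  L0 @0x16[2] → 0x1A007  P=1,RW=1,US=1,PS=0
  L1 @0x1A[26] → 0x1C007  P=1,RW=1,US=1,PS=0
  L2 @0x1C[30] → 0x1D007  P=1,RW=1,US=1,PS=0
  → PA=0x1D74E  (3 entries read)
#1 VA=0x40416620 (r,kernel):
  L0 @0x16[1] → 0x20007  P=1,RW=1,US=1,PS=0
  L1 @0x20[2] → 0x24007  P=1,RW=1,US=1,PS=0
  L2 @0x24[22] → 0x28007  P=1,RW=1,US=1,PS=0
  → PA=0x28620  (3 entries read)
#2 VA=0x121A8AF (r,kernel):
  L0 @0x16[0] → 0x2B007  P=1,RW=1,US=1,PS=0
  L1 @0x2B[9] → 0x2E007  P=1,RW=1,US=1,PS=0
  L2 @0x2E[26] → 0x30007  P=1,RW=1,US=1,PS=0
  → PA=0x308AF  (3 entries read)

Entries read for #0: 3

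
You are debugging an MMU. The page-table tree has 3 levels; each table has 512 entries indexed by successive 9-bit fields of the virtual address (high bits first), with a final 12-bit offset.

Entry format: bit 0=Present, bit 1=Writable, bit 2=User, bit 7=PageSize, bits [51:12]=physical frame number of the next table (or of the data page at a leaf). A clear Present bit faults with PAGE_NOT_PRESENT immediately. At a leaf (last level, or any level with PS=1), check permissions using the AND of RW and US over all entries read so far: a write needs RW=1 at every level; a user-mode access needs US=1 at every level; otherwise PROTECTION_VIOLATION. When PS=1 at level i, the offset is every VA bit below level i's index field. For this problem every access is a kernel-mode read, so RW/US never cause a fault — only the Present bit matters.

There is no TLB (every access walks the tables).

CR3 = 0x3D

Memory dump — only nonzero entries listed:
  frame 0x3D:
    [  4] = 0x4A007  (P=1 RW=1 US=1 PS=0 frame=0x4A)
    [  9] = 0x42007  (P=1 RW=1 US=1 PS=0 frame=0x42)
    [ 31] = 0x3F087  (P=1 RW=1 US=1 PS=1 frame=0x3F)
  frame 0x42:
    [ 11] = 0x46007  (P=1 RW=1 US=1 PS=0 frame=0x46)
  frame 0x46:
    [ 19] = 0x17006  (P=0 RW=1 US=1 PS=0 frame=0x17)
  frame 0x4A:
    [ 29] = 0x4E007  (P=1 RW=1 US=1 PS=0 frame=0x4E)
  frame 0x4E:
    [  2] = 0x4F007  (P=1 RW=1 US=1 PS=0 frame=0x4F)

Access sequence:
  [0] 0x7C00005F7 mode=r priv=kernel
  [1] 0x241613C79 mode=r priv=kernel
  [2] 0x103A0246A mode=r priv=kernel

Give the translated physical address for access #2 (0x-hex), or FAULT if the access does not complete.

Trace:
#0 VA=0x7C00005F7 (r,kernel):
  lvl0: tbl 0x3D, slot 31 ⇒ 0x3F087 (P1/RW1/US1/PS1)
  ✓ 0x3F5F7 (huge @L0)  — 1 lookups
#1 VA=0x241613C79 (r,kernel):
  lvl0: tbl 0x3D, slot 9 ⇒ 0x42007 (P1/RW1/US1/PS0)
  lvl1: tbl 0x42, slot 11 ⇒ 0x46007 (P1/RW1/US1/PS0)
  lvl2: tbl 0x46, slot 19 ⇒ 0x17006 (P0/RW1/US1/PS0)
  → PAGE_NOT_PRESENT  (3 entries read)
#2 VA=0x103A0246A (r,kernel):
  lvl0: tbl 0x3D, slot 4 ⇒ 0x4A007 (P1/RW1/US1/PS0)
  lvl1: tbl 0x4A, slot 29 ⇒ 0x4E007 (P1/RW1/US1/PS0)
  lvl2: tbl 0x4E, slot 2 ⇒ 0x4F007 (P1/RW1/US1/PS0)
  ✓ 0x4F46A  — 3 lookups

Access #2 PA: 0x4F46A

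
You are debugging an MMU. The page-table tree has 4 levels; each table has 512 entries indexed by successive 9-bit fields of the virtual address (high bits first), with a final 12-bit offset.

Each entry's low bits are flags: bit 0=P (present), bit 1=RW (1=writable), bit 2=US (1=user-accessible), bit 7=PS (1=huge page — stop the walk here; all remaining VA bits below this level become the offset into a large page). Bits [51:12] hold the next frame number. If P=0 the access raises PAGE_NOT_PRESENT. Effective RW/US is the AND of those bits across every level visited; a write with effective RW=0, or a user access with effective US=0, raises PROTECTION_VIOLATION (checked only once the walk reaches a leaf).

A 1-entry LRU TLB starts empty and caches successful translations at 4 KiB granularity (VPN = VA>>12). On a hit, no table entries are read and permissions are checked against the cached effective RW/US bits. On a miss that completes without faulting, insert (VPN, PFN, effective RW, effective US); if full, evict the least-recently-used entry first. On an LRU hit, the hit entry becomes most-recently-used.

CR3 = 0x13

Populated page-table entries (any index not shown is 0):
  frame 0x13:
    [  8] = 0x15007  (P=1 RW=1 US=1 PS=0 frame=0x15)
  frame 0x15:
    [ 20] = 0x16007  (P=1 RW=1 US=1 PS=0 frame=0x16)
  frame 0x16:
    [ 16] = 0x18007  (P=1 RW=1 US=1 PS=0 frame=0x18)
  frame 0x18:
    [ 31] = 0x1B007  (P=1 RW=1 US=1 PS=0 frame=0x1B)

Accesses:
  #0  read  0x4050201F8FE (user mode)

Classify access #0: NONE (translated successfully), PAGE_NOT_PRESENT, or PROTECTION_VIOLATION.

Trace:
#0 VA=0x4050201F8FE (r,user):
  L0: frame=0x13 idx=8 entry=0x15007 [P=1 RW=1 US=1 PS=0]
  L1: frame=0x15 idx=20 entry=0x16007 [P=1 RW=1 US=1 PS=0]
  L2: frame=0x16 idx=16 entry=0x18007 [P=1 RW=1 US=1 PS=0]
  L3: frame=0x18 idx=31 entry=0x1B007 [P=1 RW=1 US=1 PS=0]
  ✓ 0x1B8FE  — 4 lookups

Access #0 fault: NONE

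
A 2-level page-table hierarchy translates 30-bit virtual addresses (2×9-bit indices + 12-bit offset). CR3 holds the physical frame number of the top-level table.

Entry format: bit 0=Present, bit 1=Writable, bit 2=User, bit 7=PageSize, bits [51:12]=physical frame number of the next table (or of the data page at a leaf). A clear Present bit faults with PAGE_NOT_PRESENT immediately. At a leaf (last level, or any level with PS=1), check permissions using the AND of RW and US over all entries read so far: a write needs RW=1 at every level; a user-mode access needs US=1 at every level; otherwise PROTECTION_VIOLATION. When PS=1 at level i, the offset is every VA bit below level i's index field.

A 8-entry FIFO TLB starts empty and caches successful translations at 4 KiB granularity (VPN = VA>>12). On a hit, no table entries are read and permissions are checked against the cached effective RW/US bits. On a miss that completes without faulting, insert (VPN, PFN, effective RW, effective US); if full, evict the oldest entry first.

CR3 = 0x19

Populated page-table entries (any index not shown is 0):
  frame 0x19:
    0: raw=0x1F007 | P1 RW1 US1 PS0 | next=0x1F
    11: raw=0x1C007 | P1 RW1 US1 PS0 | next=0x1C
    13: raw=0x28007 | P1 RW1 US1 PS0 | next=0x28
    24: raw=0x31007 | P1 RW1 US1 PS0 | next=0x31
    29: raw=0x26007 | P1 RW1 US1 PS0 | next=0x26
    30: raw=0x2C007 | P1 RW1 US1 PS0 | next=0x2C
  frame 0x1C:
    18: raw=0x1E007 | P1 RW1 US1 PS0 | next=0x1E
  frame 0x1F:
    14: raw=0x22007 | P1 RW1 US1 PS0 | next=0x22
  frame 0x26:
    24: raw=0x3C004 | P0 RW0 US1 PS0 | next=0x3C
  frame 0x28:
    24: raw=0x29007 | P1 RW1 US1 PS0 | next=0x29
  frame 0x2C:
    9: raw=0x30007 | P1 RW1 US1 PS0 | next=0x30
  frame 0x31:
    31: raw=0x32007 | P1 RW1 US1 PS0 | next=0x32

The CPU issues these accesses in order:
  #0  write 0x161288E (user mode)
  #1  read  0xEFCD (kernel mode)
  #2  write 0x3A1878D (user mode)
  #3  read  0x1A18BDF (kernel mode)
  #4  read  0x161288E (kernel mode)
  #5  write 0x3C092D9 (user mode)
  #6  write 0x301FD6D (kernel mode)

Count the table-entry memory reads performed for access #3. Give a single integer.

Per-access translation:
#0 VA=0x161288E (w,user):
  lvl0: tbl 0x19, slot 11 ⇒ 0x1C007 (P1/RW1/US1/PS0)
  lvl1: tbl 0x1C, slot 18 ⇒ 0x1E007 (P1/RW1/US1/PS0)
  ⇒ phys 0x1E88E  [2 reads]
#1 VA=0xEFCD (r,kernel):
  lvl0: tbl 0x19, slot 0 ⇒ 0x1F007 (P1/RW1/US1/PS0)
  lvl1: tbl 0x1F, slot 14 ⇒ 0x22007 (P1/RW1/US1/PS0)
  ⇒ phys 0x22FCD  [2 reads]
#2 VA=0x3A1878D (w,user):
  lvl0: tbl 0x19, slot 29 ⇒ 0x26007 (P1/RW1/US1/PS0)
  lvl1: tbl 0x26, slot 24 ⇒ 0x3C004 (P0/RW0/US1/PS0)
  ✗ PAGE_NOT_PRESENT  [2 reads]
#3 VA=0x1A18BDF (r,kernel):
  lvl0: tbl 0x19, slot 13 ⇒ 0x28007 (P1/RW1/US1/PS0)
  lvl1: tbl 0x28, slot 24 ⇒ 0x29007 (P1/RW1/US1/PS0)
  ⇒ phys 0x29BDF  [2 reads]
#4 VA=0x161288E (r,kernel):
  TLB hit vpn=0x1612 → PA=0x1E88E
#5 VA=0x3C092D9 (w,user):
  lvl0: tbl 0x19, slot 30 ⇒ 0x2C007 (P1/RW1/US1/PS0)
  lvl1: tbl 0x2C, slot 9 ⇒ 0x30007 (P1/RW1/US1/PS0)
  ⇒ phys 0x302D9  [2 reads]
#6 VA=0x301FD6D (w,kernel):
  lvl0: tbl 0x19, slot 24 ⇒ 0x31007 (P1/RW1/US1/PS0)
  lvl1: tbl 0x31, slot 31 ⇒ 0x32007 (P1/RW1/US1/PS0)
  ⇒ phys 0x32D6D  [2 reads]

Entries read for #3: 2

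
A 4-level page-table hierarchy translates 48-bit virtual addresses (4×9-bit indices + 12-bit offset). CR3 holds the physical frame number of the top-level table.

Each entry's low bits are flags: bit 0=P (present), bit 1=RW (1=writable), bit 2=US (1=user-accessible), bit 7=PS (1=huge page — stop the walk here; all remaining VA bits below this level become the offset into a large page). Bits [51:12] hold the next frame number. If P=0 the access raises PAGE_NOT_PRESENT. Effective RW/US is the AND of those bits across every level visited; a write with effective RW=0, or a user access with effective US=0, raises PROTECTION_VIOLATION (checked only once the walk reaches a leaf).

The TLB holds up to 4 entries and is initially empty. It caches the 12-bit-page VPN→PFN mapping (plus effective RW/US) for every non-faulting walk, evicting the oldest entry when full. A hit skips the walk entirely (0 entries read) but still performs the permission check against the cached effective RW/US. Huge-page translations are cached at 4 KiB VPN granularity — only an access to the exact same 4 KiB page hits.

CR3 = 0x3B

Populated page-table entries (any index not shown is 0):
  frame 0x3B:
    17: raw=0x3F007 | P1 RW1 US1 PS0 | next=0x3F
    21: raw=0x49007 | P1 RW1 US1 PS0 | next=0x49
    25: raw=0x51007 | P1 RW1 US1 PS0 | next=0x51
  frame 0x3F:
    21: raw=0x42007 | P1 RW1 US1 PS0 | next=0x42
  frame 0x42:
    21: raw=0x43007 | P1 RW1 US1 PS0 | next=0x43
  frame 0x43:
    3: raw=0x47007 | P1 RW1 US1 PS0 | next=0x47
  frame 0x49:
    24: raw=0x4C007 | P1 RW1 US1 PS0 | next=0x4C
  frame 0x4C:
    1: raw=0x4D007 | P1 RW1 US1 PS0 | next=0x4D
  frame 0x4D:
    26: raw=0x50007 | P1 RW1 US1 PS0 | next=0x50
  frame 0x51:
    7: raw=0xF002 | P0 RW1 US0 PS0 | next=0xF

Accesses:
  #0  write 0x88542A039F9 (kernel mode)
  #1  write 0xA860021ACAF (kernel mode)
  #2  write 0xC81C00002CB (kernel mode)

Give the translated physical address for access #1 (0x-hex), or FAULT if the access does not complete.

Trace:
#0 VA=0x88542A039F9 (w,kernel):
  L0: frame=0x3B idx=17 entry=0x3F007 [P=1 RW=1 US=1 PS=0]
  L1: frame=0x3F idx=21 entry=0x42007 [P=1 RW=1 US=1 PS=0]
  L2: frame=0x42 idx=21 entry=0x43007 [P=1 RW=1 US=1 PS=0]
  L3: frame=0x43 idx=3 entry=0x47007 [P=1 RW=1 US=1 PS=0]
  ⇒ phys 0x479F9  [4 reads]
#1 VA=0xA860021ACAF (w,kernel):
  L0: frame=0x3B idx=21 entry=0x49007 [P=1 RW=1 US=1 PS=0]
  L1: frame=0x49 idx=24 entry=0x4C007 [P=1 RW=1 US=1 PS=0]
  L2: frame=0x4C idx=1 entry=0x4D007 [P=1 RW=1 US=1 PS=0]
  L3: frame=0x4D idx=26 entry=0x50007 [P=1 RW=1 US=1 PS=0]
  ⇒ phys 0x50CAF  [4 reads]
#2 VA=0xC81C00002CB (w,kernel):
  L0: frame=0x3B idx=25 entry=0x51007 [P=1 RW=1 US=1 PS=0]
  L1: frame=0x51 idx=7 entry=0xF002 [P=0 RW=1 US=0 PS=0]
  ✗ PAGE_NOT_PRESENT  [2 reads]

Access #1 PA: 0x50CAF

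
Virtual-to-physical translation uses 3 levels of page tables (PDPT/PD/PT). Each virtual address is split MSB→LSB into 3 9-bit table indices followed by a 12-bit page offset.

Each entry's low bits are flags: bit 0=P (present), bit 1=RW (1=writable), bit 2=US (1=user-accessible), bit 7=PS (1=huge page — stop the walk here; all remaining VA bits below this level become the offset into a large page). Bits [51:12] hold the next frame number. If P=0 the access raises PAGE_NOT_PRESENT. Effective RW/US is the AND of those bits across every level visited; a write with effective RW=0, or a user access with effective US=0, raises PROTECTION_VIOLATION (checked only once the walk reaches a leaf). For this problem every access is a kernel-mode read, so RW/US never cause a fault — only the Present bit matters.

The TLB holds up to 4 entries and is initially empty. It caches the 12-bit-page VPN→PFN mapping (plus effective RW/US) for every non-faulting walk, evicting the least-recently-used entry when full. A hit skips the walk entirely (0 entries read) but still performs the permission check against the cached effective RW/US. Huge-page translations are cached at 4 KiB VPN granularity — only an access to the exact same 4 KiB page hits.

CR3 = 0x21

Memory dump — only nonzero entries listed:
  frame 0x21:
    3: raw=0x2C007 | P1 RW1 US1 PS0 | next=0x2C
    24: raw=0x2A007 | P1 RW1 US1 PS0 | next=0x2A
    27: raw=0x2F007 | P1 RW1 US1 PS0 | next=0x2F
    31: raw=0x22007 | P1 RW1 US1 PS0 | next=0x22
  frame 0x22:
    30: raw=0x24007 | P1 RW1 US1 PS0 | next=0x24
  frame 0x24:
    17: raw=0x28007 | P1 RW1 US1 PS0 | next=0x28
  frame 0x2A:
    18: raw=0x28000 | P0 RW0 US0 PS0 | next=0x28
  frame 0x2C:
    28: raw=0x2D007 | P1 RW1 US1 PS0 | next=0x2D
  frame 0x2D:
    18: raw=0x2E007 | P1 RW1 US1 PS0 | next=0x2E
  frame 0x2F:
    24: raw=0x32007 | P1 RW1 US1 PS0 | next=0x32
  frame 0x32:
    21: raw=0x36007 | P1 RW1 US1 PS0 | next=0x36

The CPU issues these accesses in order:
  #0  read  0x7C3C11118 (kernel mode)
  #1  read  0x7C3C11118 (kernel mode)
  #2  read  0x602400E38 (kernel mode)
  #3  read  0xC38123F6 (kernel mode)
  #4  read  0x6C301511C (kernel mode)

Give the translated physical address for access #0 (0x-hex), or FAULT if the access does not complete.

Per-access translation:
#0 VA=0x7C3C11118 (r,kernel):
  L0: frame=0x21 idx=31 entry=0x22007 [P=1 RW=1 US=1 PS=0]
  L1: frame=0x22 idx=30 entry=0x24007 [P=1 RW=1 US=1 PS=0]
  L2: frame=0x24 idx=17 entry=0x28007 [P=1 RW=1 US=1 PS=0]
  → PA=0x28118  (3 entries read)
#1 VA=0x7C3C11118 (r,kernel):
  TLB hit vpn=0x7C3C11 → PA=0x28118
#2 VA=0x602400E38 (r,kernel):
  L0: frame=0x21 idx=24 entry=0x2A007 [P=1 RW=1 US=1 PS=0]
  L1: frame=0x2A idx=18 entry=0x28000 [P=0 RW=0 US=0 PS=0]
  → PAGE_NOT_PRESENT  (2 entries read)
#3 VA=0xC38123F6 (r,kernel):
  L0: frame=0x21 idx=3 entry=0x2C007 [P=1 RW=1 US=1 PS=0]
  L1: frame=0x2C idx=28 entry=0x2D007 [P=1 RW=1 US=1 PS=0]
  L2: frame=0x2D idx=18 entry=0x2E007 [P=1 RW=1 US=1 PS=0]
  → PA=0x2E3F6  (3 entries read)
#4 VA=0x6C301511C (r,kernel):
  L0: frame=0x21 idx=27 entry=0x2F007 [P=1 RW=1 US=1 PS=0]
  L1: frame=0x2F idx=24 entry=0x32007 [P=1 RW=1 US=1 PS=0]
  L2: frame=0x32 idx=21 entry=0x36007 [P=1 RW=1 US=1 PS=0]
  → PA=0x3611C  (3 entries read)

Access #0 PA: 0x28118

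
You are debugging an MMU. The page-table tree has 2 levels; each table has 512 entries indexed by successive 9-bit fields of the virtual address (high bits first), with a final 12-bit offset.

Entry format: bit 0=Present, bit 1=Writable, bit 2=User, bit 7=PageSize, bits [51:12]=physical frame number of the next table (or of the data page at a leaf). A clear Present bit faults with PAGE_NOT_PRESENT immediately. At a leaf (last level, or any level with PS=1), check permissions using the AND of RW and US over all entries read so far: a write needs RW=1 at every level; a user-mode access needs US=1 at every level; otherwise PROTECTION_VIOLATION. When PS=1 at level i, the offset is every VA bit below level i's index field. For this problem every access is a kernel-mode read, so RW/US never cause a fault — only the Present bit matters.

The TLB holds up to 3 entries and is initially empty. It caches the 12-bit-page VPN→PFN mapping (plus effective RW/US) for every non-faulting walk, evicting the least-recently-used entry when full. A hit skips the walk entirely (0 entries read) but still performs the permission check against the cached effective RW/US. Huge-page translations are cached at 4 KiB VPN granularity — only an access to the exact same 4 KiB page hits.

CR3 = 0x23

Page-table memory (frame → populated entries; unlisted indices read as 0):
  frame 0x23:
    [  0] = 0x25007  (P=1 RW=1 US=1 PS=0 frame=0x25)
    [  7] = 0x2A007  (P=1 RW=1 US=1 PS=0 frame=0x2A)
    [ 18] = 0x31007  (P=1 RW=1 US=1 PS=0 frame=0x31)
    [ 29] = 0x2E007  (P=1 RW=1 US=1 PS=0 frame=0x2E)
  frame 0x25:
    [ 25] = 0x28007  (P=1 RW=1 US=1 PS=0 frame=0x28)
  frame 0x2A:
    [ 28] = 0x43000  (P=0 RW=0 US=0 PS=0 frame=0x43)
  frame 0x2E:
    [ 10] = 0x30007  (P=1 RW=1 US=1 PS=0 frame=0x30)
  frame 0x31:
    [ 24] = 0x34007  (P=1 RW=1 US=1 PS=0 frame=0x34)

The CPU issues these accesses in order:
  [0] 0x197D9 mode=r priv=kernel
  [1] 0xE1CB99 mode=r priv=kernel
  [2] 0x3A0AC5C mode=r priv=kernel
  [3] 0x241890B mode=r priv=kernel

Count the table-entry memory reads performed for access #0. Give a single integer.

Walk each access:
#0 VA=0x197D9 (r,kernel):
  [0] read 0x23 idx=0: raw=0x25007 flags P=1 W=1 U=1 S=0
  [1] read 0x25 idx=25: raw=0x28007 flags P=1 W=1 U=1 S=0
  → PA=0x287D9  (2 entries read)
#1 VA=0xE1CB99 (r,kernel):
  [0] read 0x23 idx=7: raw=0x2A007 flags P=1 W=1 U=1 S=0
  [1] read 0x2A idx=28: raw=0x43000 flags P=0 W=0 U=0 S=0
  → PAGE_NOT_PRESENT  (2 entries read)
#2 VA=0x3A0AC5C (r,kernel):
  [0] read 0x23 idx=29: raw=0x2E007 flags P=1 W=1 U=1 S=0
  [1] read 0x2E idx=10: raw=0x30007 flags P=1 W=1 U=1 S=0
  → PA=0x30C5C  (2 entries read)
#3 VA=0x241890B (r,kernel):
  [0] read 0x23 idx=18: raw=0x31007 flags P=1 W=1 U=1 S=0
  [1] read 0x31 idx=24: raw=0x34007 flags P=1 W=1 U=1 S=0
  → PA=0x3490B  (2 entries read)

Entries read for #0: 2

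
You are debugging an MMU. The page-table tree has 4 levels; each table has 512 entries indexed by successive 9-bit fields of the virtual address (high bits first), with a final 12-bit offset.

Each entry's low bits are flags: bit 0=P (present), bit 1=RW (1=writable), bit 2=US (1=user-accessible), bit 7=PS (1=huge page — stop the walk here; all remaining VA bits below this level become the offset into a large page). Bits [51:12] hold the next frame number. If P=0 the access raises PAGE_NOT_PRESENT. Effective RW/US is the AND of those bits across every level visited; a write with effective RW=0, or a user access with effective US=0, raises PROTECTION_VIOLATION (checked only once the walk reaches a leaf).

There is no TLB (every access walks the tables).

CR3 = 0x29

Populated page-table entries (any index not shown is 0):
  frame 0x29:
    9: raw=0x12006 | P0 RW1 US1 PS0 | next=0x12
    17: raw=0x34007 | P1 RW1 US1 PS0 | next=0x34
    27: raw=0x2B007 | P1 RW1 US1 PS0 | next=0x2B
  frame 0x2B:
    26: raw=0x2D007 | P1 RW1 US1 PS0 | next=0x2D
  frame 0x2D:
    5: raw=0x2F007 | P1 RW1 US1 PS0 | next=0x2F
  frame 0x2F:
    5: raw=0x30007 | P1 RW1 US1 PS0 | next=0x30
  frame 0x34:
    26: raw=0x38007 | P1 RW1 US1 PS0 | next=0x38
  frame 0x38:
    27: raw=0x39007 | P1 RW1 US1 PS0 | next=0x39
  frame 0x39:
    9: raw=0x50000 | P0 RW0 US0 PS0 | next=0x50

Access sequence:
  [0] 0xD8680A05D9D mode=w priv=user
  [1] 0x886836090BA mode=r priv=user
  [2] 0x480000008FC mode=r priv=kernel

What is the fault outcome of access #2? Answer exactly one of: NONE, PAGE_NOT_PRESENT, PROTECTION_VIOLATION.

Per-access translation:
#0 VA=0xD8680A05D9D (w,user):
  [0] read 0x29 idx=27: raw=0x2B007 flags P=1 W=1 U=1 S=0
  [1] read 0x2B idx=26: raw=0x2D007 flags P=1 W=1 U=1 S=0
  [2] read 0x2D idx=5: raw=0x2F007 flags P=1 W=1 U=1 S=0
  [3] read 0x2F idx=5: raw=0x30007 flags P=1 W=1 U=1 S=0
  ✓ 0x30D9D  — 4 lookups
#1 VA=0x886836090BA (r,user):
  [0] read 0x29 idx=17: raw=0x34007 flags P=1 W=1 U=1 S=0
  [1] read 0x34 idx=26: raw=0x38007 flags P=1 W=1 U=1 S=0
  [2] read 0x38 idx=27: raw=0x39007 flags P=1 W=1 U=1 S=0
  [3] read 0x39 idx=9: raw=0x50000 flags P=0 W=0 U=0 S=0
  ✗ PAGE_NOT_PRESENT  [4 reads]
#2 VA=0x480000008FC (r,kernel):
  [0] read 0x29 idx=9: raw=0x12006 flags P=0 W=1 U=1 S=0
  ✗ PAGE_NOT_PRESENT  [1 reads]

Access #2 fault: PAGE_NOT_PRESENT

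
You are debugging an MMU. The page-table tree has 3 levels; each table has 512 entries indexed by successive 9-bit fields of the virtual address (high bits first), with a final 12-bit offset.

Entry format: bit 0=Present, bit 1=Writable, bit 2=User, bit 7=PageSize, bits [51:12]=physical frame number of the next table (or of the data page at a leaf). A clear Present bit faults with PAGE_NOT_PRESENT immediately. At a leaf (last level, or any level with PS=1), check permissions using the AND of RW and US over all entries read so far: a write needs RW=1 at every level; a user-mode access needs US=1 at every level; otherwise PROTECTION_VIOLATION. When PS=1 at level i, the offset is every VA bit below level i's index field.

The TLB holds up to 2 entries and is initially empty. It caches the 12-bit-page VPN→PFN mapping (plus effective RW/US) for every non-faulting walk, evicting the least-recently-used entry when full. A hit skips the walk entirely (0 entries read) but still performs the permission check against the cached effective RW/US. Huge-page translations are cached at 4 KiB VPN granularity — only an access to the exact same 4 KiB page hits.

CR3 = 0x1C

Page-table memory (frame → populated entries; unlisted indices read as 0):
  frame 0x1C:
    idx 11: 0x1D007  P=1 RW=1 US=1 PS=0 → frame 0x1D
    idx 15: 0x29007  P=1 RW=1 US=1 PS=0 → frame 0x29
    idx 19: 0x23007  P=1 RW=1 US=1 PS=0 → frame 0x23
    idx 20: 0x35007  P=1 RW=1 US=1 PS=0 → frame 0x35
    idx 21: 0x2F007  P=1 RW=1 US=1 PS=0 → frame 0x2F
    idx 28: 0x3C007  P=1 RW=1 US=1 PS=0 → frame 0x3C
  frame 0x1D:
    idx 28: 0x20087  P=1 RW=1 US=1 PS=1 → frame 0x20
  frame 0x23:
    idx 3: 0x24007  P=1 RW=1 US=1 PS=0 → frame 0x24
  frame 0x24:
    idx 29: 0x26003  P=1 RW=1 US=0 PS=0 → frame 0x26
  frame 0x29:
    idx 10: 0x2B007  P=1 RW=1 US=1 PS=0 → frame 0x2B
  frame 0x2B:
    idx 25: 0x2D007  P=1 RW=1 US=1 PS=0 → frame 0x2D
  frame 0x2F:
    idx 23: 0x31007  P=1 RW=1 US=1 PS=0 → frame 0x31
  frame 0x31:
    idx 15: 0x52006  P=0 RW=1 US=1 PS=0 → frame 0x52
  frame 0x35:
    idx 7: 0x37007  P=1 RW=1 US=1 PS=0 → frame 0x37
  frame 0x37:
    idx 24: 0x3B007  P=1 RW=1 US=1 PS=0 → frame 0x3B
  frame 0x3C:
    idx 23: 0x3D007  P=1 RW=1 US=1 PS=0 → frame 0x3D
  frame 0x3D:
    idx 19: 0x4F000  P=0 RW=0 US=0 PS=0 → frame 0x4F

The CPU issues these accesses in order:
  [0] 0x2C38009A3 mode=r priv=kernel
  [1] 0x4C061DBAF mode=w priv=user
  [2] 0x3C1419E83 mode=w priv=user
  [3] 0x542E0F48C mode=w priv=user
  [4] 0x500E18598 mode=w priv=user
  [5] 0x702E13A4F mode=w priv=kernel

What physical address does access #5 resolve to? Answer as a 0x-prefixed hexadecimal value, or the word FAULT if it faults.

Per-access translation:
#0 VA=0x2C38009A3 (r,kernel):
  lvl0: tbl 0x1C, slot 11 ⇒ 0x1D007 (P1/RW1/US1/PS0)
  lvl1: tbl 0x1D, slot 28 ⇒ 0x20087 (P1/RW1/US1/PS1)
  ⇒ phys 0x209A3 (huge @L1)  [2 reads]
#1 VA=0x4C061DBAF (w,user):
  lvl0: tbl 0x1C, slot 19 ⇒ 0x23007 (P1/RW1/US1/PS0)
  lvl1: tbl 0x23, slot 3 ⇒ 0x24007 (P1/RW1/US1/PS0)
  lvl2: tbl 0x24, slot 29 ⇒ 0x26003 (P1/RW1/US0/PS0)
  → PROTECTION_VIOLATION  (3 entries read)
#2 VA=0x3C1419E83 (w,user):
  lvl0: tbl 0x1C, slot 15 ⇒ 0x29007 (P1/RW1/US1/PS0)
  lvl1: tbl 0x29, slot 10 ⇒ 0x2B007 (P1/RW1/US1/PS0)
  lvl2: tbl 0x2B, slot 25 ⇒ 0x2D007 (P1/RW1/US1/PS0)
  ⇒ phys 0x2DE83  [3 reads]
#3 VA=0x542E0F48C (w,user):
  lvl0: tbl 0x1C, slot 21 ⇒ 0x2F007 (P1/RW1/US1/PS0)
  lvl1: tbl 0x2F, slot 23 ⇒ 0x31007 (P1/RW1/US1/PS0)
  lvl2: tbl 0x31, slot 15 ⇒ 0x52006 (P0/RW1/US1/PS0)
  → PAGE_NOT_PRESENT  (3 entries read)
#4 VA=0x500E18598 (w,user):
  lvl0: tbl 0x1C, slot 20 ⇒ 0x35007 (P1/RW1/US1/PS0)
  lvl1: tbl 0x35, slot 7 ⇒ 0x37007 (P1/RW1/US1/PS0)
  lvl2: tbl 0x37, slot 24 ⇒ 0x3B007 (P1/RW1/US1/PS0)
  ⇒ phys 0x3B598  [3 reads]
#5 VA=0x702E13A4F (w,kernel):
  lvl0: tbl 0x1C, slot 28 ⇒ 0x3C007 (P1/RW1/US1/PS0)
  lvl1: tbl 0x3C, slot 23 ⇒ 0x3D007 (P1/RW1/US1/PS0)
  lvl2: tbl 0x3D, slot 19 ⇒ 0x4F000 (P0/RW0/US0/PS0)
  → PAGE_NOT_PRESENT  (3 entries read)

Access #5 PA: FAULT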